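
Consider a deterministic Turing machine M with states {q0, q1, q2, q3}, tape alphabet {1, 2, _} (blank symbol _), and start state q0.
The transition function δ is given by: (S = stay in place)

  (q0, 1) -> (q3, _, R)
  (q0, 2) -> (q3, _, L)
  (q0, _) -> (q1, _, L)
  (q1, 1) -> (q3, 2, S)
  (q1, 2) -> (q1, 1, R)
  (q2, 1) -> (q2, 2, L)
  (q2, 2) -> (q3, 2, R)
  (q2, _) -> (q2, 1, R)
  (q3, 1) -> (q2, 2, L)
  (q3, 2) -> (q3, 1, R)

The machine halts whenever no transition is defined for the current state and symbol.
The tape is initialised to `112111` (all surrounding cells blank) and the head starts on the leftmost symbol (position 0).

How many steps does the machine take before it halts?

q0 | [1]12111_   read 1 → write _, move R, go to q3
q3 | _[1]2111_   read 1 → write 2, move L, go to q2
q2 | [_]22111_   read _ → write 1, move R, go to q2
q2 | 1[2]2111_   read 2 → write 2, move R, go to q3
q3 | 12[2]111_   read 2 → write 1, move R, go to q3
q3 | 121[1]11_   read 1 → write 2, move L, go to q2
q2 | 12[1]211_   read 1 → write 2, move L, go to q2
q2 | 1[2]2211_   read 2 → write 2, move R, go to q3
q3 | 12[2]211_   read 2 → write 1, move R, go to q3
q3 | 121[2]11_   read 2 → write 1, move R, go to q3
q3 | 1211[1]1_   read 1 → write 2, move L, go to q2
q2 | 121[1]21_   read 1 → write 2, move L, go to q2
q2 | 12[1]221_   read 1 → write 2, move L, go to q2
q2 | 1[2]2221_   read 2 → write 2, move R, go to q3
q3 | 12[2]221_   read 2 → write 1, move R, go to q3
q3 | 121[2]21_   read 2 → write 1, move R, go to q3
q3 | 1211[2]1_   read 2 → write 1, move R, go to q3
q3 | 12111[1]_   read 1 → write 2, move L, go to q2
q2 | 1211[1]2_   read 1 → write 2, move L, go to q2
q2 | 121[1]22_   read 1 → write 2, move L, go to q2
q2 | 12[1]222_   read 1 → write 2, move L, go to q2
q2 | 1[2]2222_   read 2 → write 2, move R, go to q3
q3 | 12[2]222_   read 2 → write 1, move R, go to q3
q3 | 121[2]22_   read 2 → write 1, move R, go to q3
q3 | 1211[2]2_   read 2 → write 1, move R, go to q3
q3 | 12111[2]_   read 2 → write 1, move R, go to q3
q3 | 121111[_]
M halts after 26 transitions.

26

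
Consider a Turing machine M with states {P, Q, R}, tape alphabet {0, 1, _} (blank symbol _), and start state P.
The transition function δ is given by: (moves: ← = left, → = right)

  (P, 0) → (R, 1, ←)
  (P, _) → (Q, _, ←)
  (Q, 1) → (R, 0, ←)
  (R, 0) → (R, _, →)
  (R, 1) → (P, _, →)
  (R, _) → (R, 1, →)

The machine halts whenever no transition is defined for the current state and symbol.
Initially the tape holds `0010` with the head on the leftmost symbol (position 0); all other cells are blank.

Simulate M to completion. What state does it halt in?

P

P | _[0]010   read 0 → write 1, move ←, go to R
R | [_]1010   read _ → write 1, move →, go to R
R | 1[1]010   read 1 → write _, move →, go to P
P | 1_[0]10   read 0 → write 1, move ←, go to R
R | 1[_]110   read _ → write 1, move →, go to R
R | 11[1]10   read 1 → write _, move →, go to P
P | 11_[1]0
No transition is defined for (P, 1); M halts in state P.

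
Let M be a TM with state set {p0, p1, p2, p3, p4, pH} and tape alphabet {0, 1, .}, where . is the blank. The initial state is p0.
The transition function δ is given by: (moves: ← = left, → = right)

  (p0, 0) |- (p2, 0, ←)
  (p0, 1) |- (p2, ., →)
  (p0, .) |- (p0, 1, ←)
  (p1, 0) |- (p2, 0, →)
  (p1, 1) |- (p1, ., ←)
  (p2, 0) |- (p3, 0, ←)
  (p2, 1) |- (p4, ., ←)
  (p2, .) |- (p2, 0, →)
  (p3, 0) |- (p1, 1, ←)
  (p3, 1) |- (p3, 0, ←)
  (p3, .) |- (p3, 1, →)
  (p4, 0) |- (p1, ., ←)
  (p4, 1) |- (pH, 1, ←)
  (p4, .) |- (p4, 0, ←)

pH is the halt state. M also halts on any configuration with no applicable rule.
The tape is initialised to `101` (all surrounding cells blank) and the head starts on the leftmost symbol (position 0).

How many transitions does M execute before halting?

5

p0 | .[1]01   read 1 → write ., move →, go to p2
p2 | ..[0]1   read 0 → write 0, move ←, go to p3
p3 | .[.]01   read . → write 1, move →, go to p3
p3 | .1[0]1   read 0 → write 1, move ←, go to p1
p1 | .[1]11   read 1 → write ., move ←, go to p1
p1 | [.].11
M halts after 5 transitions.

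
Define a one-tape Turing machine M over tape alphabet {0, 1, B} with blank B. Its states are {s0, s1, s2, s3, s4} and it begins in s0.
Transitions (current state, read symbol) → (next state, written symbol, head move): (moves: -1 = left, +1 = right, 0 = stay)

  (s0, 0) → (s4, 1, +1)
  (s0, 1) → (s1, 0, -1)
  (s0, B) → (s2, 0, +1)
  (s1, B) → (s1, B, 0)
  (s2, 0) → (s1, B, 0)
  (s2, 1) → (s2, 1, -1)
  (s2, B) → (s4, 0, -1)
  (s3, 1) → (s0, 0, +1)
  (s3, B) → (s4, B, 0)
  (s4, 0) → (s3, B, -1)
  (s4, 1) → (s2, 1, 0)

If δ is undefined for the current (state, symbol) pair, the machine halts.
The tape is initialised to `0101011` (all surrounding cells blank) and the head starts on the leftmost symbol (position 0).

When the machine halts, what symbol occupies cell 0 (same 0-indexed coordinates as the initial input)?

state=s0 head=0 tape=BB[0]101011   (s0,0)→(s4,1,+1)
state=s4 head=1 tape=BB1[1]01011   (s4,1)→(s2,1,0)
state=s2 head=1 tape=BB1[1]01011   (s2,1)→(s2,1,-1)
state=s2 head=0 tape=BB[1]101011   (s2,1)→(s2,1,-1)
state=s2 head=-1 tape=B[B]1101011   (s2,B)→(s4,0,-1)
state=s4 head=-2 tape=[B]01101011
Cell 0 holds 1 when M halts.

1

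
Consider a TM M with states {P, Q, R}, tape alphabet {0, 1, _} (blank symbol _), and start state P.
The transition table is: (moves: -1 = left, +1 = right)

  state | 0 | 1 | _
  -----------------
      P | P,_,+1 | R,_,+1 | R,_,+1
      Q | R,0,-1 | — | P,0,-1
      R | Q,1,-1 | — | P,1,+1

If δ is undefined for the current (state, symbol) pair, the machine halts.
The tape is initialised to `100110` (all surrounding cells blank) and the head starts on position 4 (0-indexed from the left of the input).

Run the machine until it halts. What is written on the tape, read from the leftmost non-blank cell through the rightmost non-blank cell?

10___1

P | 1001[1]0   read 1 → write _, move +1, go to R
R | 1001_[0]   read 0 → write 1, move -1, go to Q
Q | 1001[_]1   read _ → write 0, move -1, go to P
P | 100[1]01   read 1 → write _, move +1, go to R
R | 100_[0]1   read 0 → write 1, move -1, go to Q
Q | 100[_]11   read _ → write 0, move -1, go to P
P | 10[0]011   read 0 → write _, move +1, go to P
P | 10_[0]11   read 0 → write _, move +1, go to P
P | 10__[1]1   read 1 → write _, move +1, go to R
R | 10___[1]
The non-blank tape span at halt is 10___1.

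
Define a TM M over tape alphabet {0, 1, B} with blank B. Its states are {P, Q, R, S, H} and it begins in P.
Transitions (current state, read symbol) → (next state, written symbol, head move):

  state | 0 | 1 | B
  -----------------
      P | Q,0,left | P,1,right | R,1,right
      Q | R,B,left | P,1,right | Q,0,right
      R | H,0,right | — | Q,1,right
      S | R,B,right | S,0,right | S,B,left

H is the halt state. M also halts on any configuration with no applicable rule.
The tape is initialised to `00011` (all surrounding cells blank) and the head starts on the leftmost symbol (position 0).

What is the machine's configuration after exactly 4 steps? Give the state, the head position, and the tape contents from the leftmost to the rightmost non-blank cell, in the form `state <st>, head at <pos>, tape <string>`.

state=P head=0 tape=B[0]0011   (P,0)→(Q,0,left)
state=Q head=-1 tape=[B]00011   (Q,B)→(Q,0,right)
state=Q head=0 tape=0[0]0011   (Q,0)→(R,B,left)
state=R head=-1 tape=[0]B0011   (R,0)→(H,0,right)
state=H head=0 tape=0[B]0011
After 4 steps: state H, head at 0, tape 0B0011.

state H, head at 0, tape 0B0011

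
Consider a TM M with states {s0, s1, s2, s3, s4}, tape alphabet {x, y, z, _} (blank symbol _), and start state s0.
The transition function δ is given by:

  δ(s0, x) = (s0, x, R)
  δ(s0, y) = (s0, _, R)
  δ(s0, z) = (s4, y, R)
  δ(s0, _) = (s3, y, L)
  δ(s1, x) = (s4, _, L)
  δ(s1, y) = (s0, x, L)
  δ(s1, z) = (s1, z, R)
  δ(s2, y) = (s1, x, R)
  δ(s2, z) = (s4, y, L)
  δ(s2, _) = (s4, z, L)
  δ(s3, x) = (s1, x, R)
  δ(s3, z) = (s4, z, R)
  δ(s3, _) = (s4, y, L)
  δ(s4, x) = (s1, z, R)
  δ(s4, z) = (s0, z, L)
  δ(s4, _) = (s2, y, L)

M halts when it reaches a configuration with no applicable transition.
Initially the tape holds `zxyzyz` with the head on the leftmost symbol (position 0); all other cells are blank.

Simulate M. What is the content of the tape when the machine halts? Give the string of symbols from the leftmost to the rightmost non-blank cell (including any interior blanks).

state=s0 head=0 tape=[z]xyzyz_   (s0,z)→(s4,y,R)
state=s4 head=1 tape=y[x]yzyz_   (s4,x)→(s1,z,R)
state=s1 head=2 tape=yz[y]zyz_   (s1,y)→(s0,x,L)
state=s0 head=1 tape=y[z]xzyz_   (s0,z)→(s4,y,R)
state=s4 head=2 tape=yy[x]zyz_   (s4,x)→(s1,z,R)
state=s1 head=3 tape=yyz[z]yz_   (s1,z)→(s1,z,R)
state=s1 head=4 tape=yyzz[y]z_   (s1,y)→(s0,x,L)
state=s0 head=3 tape=yyz[z]xz_   (s0,z)→(s4,y,R)
state=s4 head=4 tape=yyzy[x]z_   (s4,x)→(s1,z,R)
state=s1 head=5 tape=yyzyz[z]_   (s1,z)→(s1,z,R)
state=s1 head=6 tape=yyzyzz[_]
The non-blank tape span at halt is yyzyzz.

yyzyzz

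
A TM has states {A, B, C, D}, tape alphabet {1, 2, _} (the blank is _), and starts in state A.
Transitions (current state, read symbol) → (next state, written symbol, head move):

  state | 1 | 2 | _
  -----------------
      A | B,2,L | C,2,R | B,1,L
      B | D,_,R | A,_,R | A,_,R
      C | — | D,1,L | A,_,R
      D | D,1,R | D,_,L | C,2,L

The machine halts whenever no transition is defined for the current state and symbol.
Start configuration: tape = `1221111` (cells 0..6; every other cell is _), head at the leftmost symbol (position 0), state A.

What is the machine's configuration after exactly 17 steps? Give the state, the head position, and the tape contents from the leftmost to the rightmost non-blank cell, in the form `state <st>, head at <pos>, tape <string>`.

state C, head at -3, tape 212_11111

state=A head=0 tape=___[1]221111   (A,1)→(B,2,L)
state=B head=-1 tape=__[_]2221111   (B,_)→(A,_,R)
state=A head=0 tape=___[2]221111   (A,2)→(C,2,R)
state=C head=1 tape=___2[2]21111   (C,2)→(D,1,L)
state=D head=0 tape=___[2]121111   (D,2)→(D,_,L)
state=D head=-1 tape=__[_]_121111   (D,_)→(C,2,L)
state=C head=-2 tape=_[_]2_121111   (C,_)→(A,_,R)
state=A head=-1 tape=__[2]_121111   (A,2)→(C,2,R)
state=C head=0 tape=__2[_]121111   (C,_)→(A,_,R)
state=A head=1 tape=__2_[1]21111   (A,1)→(B,2,L)
state=B head=0 tape=__2[_]221111   (B,_)→(A,_,R)
state=A head=1 tape=__2_[2]21111   (A,2)→(C,2,R)
state=C head=2 tape=__2_2[2]1111   (C,2)→(D,1,L)
state=D head=1 tape=__2_[2]11111   (D,2)→(D,_,L)
state=D head=0 tape=__2[_]_11111   (D,_)→(C,2,L)
state=C head=-1 tape=__[2]2_11111   (C,2)→(D,1,L)
state=D head=-2 tape=_[_]12_11111   (D,_)→(C,2,L)
state=C head=-3 tape=[_]212_11111
After 17 steps: state C, head at -3, tape 212_11111.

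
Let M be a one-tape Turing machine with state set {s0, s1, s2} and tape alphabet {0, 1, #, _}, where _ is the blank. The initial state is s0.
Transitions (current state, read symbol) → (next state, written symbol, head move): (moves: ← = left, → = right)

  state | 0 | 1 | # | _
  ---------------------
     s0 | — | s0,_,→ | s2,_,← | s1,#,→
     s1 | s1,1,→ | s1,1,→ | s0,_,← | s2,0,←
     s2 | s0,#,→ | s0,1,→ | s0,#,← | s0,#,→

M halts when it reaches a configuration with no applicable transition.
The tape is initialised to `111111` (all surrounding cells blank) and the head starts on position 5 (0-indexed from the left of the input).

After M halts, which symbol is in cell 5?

state=s0 head=5 tape=11111[1]___   (s0,1)→(s0,_,→)
state=s0 head=6 tape=11111_[_]__   (s0,_)→(s1,#,→)
state=s1 head=7 tape=11111_#[_]_   (s1,_)→(s2,0,←)
state=s2 head=6 tape=11111_[#]0_   (s2,#)→(s0,#,←)
state=s0 head=5 tape=11111[_]#0_   (s0,_)→(s1,#,→)
state=s1 head=6 tape=11111#[#]0_   (s1,#)→(s0,_,←)
state=s0 head=5 tape=11111[#]_0_   (s0,#)→(s2,_,←)
state=s2 head=4 tape=1111[1]__0_   (s2,1)→(s0,1,→)
state=s0 head=5 tape=11111[_]_0_   (s0,_)→(s1,#,→)
state=s1 head=6 tape=11111#[_]0_   (s1,_)→(s2,0,←)
state=s2 head=5 tape=11111[#]00_   (s2,#)→(s0,#,←)
state=s0 head=4 tape=1111[1]#00_   (s0,1)→(s0,_,→)
state=s0 head=5 tape=1111_[#]00_   (s0,#)→(s2,_,←)
state=s2 head=4 tape=1111[_]_00_   (s2,_)→(s0,#,→)
state=s0 head=5 tape=1111#[_]00_   (s0,_)→(s1,#,→)
state=s1 head=6 tape=1111##[0]0_   (s1,0)→(s1,1,→)
state=s1 head=7 tape=1111##1[0]_   (s1,0)→(s1,1,→)
state=s1 head=8 tape=1111##11[_]   (s1,_)→(s2,0,←)
state=s2 head=7 tape=1111##1[1]0   (s2,1)→(s0,1,→)
state=s0 head=8 tape=1111##11[0]
Cell 5 holds # when M halts.

#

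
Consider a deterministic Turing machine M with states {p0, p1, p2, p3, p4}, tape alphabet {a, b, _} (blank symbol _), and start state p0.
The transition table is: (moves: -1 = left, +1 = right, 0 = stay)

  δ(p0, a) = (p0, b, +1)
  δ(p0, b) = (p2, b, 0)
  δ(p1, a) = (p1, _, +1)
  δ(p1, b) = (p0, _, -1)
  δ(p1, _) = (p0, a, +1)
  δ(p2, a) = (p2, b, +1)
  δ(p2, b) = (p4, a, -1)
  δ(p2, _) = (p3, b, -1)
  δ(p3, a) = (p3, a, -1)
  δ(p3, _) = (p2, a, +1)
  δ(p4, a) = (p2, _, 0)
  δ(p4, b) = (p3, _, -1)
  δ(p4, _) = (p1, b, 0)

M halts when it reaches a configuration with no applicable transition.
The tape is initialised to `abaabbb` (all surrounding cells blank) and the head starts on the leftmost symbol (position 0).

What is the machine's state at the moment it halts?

p3

p0 | ___[a]baabbb   read a → write b, move +1, go to p0
p0 | ___b[b]aabbb   read b → write b, move 0, go to p2
p2 | ___b[b]aabbb   read b → write a, move -1, go to p4
p4 | ___[b]aaabbb   read b → write _, move -1, go to p3
p3 | __[_]_aaabbb   read _ → write a, move +1, go to p2
p2 | __a[_]aaabbb   read _ → write b, move -1, go to p3
p3 | __[a]baaabbb   read a → write a, move -1, go to p3
p3 | _[_]abaaabbb   read _ → write a, move +1, go to p2
p2 | _a[a]baaabbb   read a → write b, move +1, go to p2
p2 | _ab[b]aaabbb   read b → write a, move -1, go to p4
p4 | _a[b]aaaabbb   read b → write _, move -1, go to p3
p3 | _[a]_aaaabbb   read a → write a, move -1, go to p3
p3 | [_]a_aaaabbb   read _ → write a, move +1, go to p2
p2 | a[a]_aaaabbb   read a → write b, move +1, go to p2
p2 | ab[_]aaaabbb   read _ → write b, move -1, go to p3
p3 | a[b]baaaabbb
No transition is defined for (p3, b); M halts in state p3.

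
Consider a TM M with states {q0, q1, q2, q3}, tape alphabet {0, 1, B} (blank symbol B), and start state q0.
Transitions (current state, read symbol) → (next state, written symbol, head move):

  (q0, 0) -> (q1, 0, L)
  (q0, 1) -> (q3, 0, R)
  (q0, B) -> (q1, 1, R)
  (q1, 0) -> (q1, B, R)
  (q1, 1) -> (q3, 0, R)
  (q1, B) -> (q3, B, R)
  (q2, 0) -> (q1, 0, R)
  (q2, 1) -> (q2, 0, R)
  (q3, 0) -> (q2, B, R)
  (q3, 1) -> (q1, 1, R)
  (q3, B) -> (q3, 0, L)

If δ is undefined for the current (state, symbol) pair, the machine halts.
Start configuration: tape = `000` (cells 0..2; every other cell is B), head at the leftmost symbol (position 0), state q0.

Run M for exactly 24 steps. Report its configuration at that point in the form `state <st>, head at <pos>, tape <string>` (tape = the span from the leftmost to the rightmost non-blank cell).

state q3, head at 8, tape 0

q0 | B[0]00BBBBBB   read 0 → write 0, move L, go to q1
q1 | [B]000BBBBBB   read B → write B, move R, go to q3
q3 | B[0]00BBBBBB   read 0 → write B, move R, go to q2
q2 | BB[0]0BBBBBB   read 0 → write 0, move R, go to q1
q1 | BB0[0]BBBBBB   read 0 → write B, move R, go to q1
q1 | BB0B[B]BBBBB   read B → write B, move R, go to q3
q3 | BB0BB[B]BBBB   read B → write 0, move L, go to q3
q3 | BB0B[B]0BBBB   read B → write 0, move L, go to q3
q3 | BB0[B]00BBBB   read B → write 0, move L, go to q3
q3 | BB[0]000BBBB   read 0 → write B, move R, go to q2
q2 | BBB[0]00BBBB   read 0 → write 0, move R, go to q1
q1 | BBB0[0]0BBBB   read 0 → write B, move R, go to q1
q1 | BBB0B[0]BBBB   read 0 → write B, move R, go to q1
q1 | BBB0BB[B]BBB   read B → write B, move R, go to q3
q3 | BBB0BBB[B]BB   read B → write 0, move L, go to q3
q3 | BBB0BB[B]0BB   read B → write 0, move L, go to q3
q3 | BBB0B[B]00BB   read B → write 0, move L, go to q3
q3 | BBB0[B]000BB   read B → write 0, move L, go to q3
q3 | BBB[0]0000BB   read 0 → write B, move R, go to q2
q2 | BBBB[0]000BB   read 0 → write 0, move R, go to q1
q1 | BBBB0[0]00BB   read 0 → write B, move R, go to q1
q1 | BBBB0B[0]0BB   read 0 → write B, move R, go to q1
q1 | BBBB0BB[0]BB   read 0 → write B, move R, go to q1
q1 | BBBB0BBB[B]B   read B → write B, move R, go to q3
q3 | BBBB0BBBB[B]
After 24 steps: state q3, head at 8, tape 0.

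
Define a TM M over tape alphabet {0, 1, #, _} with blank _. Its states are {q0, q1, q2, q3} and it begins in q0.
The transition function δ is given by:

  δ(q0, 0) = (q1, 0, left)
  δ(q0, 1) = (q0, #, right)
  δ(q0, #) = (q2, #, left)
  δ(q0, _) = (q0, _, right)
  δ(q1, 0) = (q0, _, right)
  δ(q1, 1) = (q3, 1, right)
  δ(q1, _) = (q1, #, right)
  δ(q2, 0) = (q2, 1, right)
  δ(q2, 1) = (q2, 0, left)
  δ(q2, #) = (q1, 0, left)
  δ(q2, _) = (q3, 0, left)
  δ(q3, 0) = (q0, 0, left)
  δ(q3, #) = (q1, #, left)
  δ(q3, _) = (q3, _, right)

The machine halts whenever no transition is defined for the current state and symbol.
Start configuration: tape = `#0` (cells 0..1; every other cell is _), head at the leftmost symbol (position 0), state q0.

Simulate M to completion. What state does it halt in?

q0 | ___[#]0   read # → write #, move left, go to q2
q2 | __[_]#0   read _ → write 0, move left, go to q3
q3 | _[_]0#0   read _ → write _, move right, go to q3
q3 | __[0]#0   read 0 → write 0, move left, go to q0
q0 | _[_]0#0   read _ → write _, move right, go to q0
q0 | __[0]#0   read 0 → write 0, move left, go to q1
q1 | _[_]0#0   read _ → write #, move right, go to q1
q1 | _#[0]#0   read 0 → write _, move right, go to q0
q0 | _#_[#]0   read # → write #, move left, go to q2
q2 | _#[_]#0   read _ → write 0, move left, go to q3
q3 | _[#]0#0   read # → write #, move left, go to q1
q1 | [_]#0#0   read _ → write #, move right, go to q1
q1 | #[#]0#0
No transition is defined for (q1, #); M halts in state q1.

q1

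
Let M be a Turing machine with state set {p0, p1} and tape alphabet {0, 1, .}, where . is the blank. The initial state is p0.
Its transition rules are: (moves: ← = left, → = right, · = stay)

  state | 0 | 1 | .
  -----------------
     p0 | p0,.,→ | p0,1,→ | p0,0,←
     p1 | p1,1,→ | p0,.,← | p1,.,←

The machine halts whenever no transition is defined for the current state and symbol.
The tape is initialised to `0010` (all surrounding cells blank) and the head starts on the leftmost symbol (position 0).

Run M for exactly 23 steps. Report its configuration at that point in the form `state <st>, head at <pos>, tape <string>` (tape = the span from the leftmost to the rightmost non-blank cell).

state p0, head at 5, tape 1..00

p0 | [0]010...   read 0 → write ., move →, go to p0
p0 | .[0]10...   read 0 → write ., move →, go to p0
p0 | ..[1]0...   read 1 → write 1, move →, go to p0
p0 | ..1[0]...   read 0 → write ., move →, go to p0
p0 | ..1.[.]..   read . → write 0, move ←, go to p0
p0 | ..1[.]0..   read . → write 0, move ←, go to p0
p0 | ..[1]00..   read 1 → write 1, move →, go to p0
p0 | ..1[0]0..   read 0 → write ., move →, go to p0
p0 | ..1.[0]..   read 0 → write ., move →, go to p0
p0 | ..1..[.].   read . → write 0, move ←, go to p0
p0 | ..1.[.]0.   read . → write 0, move ←, go to p0
p0 | ..1[.]00.   read . → write 0, move ←, go to p0
p0 | ..[1]000.   read 1 → write 1, move →, go to p0
p0 | ..1[0]00.   read 0 → write ., move →, go to p0
p0 | ..1.[0]0.   read 0 → write ., move →, go to p0
p0 | ..1..[0].   read 0 → write ., move →, go to p0
p0 | ..1...[.]   read . → write 0, move ←, go to p0
p0 | ..1..[.]0   read . → write 0, move ←, go to p0
p0 | ..1.[.]00   read . → write 0, move ←, go to p0
p0 | ..1[.]000   read . → write 0, move ←, go to p0
p0 | ..[1]0000   read 1 → write 1, move →, go to p0
p0 | ..1[0]000   read 0 → write ., move →, go to p0
p0 | ..1.[0]00   read 0 → write ., move →, go to p0
p0 | ..1..[0]0
After 23 steps: state p0, head at 5, tape 1..00.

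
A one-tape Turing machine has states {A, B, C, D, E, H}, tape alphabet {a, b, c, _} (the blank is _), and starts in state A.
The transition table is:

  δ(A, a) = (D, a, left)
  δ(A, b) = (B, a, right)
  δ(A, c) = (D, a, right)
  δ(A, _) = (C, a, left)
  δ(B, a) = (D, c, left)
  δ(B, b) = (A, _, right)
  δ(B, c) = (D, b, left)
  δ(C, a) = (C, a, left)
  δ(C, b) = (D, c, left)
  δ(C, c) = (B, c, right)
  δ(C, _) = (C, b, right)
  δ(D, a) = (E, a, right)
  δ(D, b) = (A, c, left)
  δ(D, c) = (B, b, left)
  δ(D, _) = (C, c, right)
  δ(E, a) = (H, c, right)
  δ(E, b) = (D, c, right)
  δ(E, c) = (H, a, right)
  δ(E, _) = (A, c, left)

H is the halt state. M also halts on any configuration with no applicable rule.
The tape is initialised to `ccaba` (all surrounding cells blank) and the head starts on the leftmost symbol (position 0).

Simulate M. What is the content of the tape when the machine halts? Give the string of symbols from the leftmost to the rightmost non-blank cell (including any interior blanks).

state=A head=0 tape=__[c]caba   (A,c)→(D,a,right)
state=D head=1 tape=__a[c]aba   (D,c)→(B,b,left)
state=B head=0 tape=__[a]baba   (B,a)→(D,c,left)
state=D head=-1 tape=_[_]cbaba   (D,_)→(C,c,right)
state=C head=0 tape=_c[c]baba   (C,c)→(B,c,right)
state=B head=1 tape=_cc[b]aba   (B,b)→(A,_,right)
state=A head=2 tape=_cc_[a]ba   (A,a)→(D,a,left)
state=D head=1 tape=_cc[_]aba   (D,_)→(C,c,right)
state=C head=2 tape=_ccc[a]ba   (C,a)→(C,a,left)
state=C head=1 tape=_cc[c]aba   (C,c)→(B,c,right)
state=B head=2 tape=_ccc[a]ba   (B,a)→(D,c,left)
state=D head=1 tape=_cc[c]cba   (D,c)→(B,b,left)
state=B head=0 tape=_c[c]bcba   (B,c)→(D,b,left)
state=D head=-1 tape=_[c]bbcba   (D,c)→(B,b,left)
state=B head=-2 tape=[_]bbbcba
The non-blank tape span at halt is bbbcba.

bbbcba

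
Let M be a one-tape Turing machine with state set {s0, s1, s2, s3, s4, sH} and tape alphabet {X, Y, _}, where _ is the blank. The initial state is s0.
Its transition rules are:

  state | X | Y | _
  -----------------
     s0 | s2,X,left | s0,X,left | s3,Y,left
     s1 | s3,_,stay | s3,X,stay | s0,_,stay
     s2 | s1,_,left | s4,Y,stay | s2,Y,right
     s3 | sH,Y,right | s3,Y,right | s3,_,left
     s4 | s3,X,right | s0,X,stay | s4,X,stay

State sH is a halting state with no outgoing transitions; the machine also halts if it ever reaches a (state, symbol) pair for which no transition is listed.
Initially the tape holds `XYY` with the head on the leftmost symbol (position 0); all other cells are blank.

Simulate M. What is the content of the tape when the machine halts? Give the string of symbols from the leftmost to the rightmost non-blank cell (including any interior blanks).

state=s0 head=0 tape=_[X]YY   (s0,X)→(s2,X,left)
state=s2 head=-1 tape=[_]XYY   (s2,_)→(s2,Y,right)
state=s2 head=0 tape=Y[X]YY   (s2,X)→(s1,_,left)
state=s1 head=-1 tape=[Y]_YY   (s1,Y)→(s3,X,stay)
state=s3 head=-1 tape=[X]_YY   (s3,X)→(sH,Y,right)
state=sH head=0 tape=Y[_]YY
The non-blank tape span at halt is Y_YY.

Y_YY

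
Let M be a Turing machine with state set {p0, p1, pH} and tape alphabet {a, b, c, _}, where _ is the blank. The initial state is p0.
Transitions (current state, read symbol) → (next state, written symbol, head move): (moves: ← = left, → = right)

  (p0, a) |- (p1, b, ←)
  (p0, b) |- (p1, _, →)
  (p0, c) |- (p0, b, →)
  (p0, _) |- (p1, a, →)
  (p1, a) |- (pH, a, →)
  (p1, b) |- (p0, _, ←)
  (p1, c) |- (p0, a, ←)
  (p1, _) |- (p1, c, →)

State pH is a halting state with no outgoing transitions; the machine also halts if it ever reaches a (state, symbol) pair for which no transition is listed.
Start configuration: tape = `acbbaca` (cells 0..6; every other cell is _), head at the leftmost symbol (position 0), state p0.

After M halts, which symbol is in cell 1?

a

p0 | __[a]cbbaca   read a → write b, move ←, go to p1
p1 | _[_]bcbbaca   read _ → write c, move →, go to p1
p1 | _c[b]cbbaca   read b → write _, move ←, go to p0
p0 | _[c]_cbbaca   read c → write b, move →, go to p0
p0 | _b[_]cbbaca   read _ → write a, move →, go to p1
p1 | _ba[c]bbaca   read c → write a, move ←, go to p0
p0 | _b[a]abbaca   read a → write b, move ←, go to p1
p1 | _[b]babbaca   read b → write _, move ←, go to p0
p0 | [_]_babbaca   read _ → write a, move →, go to p1
p1 | a[_]babbaca   read _ → write c, move →, go to p1
p1 | ac[b]abbaca   read b → write _, move ←, go to p0
p0 | a[c]_abbaca   read c → write b, move →, go to p0
p0 | ab[_]abbaca   read _ → write a, move →, go to p1
p1 | aba[a]bbaca   read a → write a, move →, go to pH
pH | abaa[b]baca
Cell 1 holds a when M halts.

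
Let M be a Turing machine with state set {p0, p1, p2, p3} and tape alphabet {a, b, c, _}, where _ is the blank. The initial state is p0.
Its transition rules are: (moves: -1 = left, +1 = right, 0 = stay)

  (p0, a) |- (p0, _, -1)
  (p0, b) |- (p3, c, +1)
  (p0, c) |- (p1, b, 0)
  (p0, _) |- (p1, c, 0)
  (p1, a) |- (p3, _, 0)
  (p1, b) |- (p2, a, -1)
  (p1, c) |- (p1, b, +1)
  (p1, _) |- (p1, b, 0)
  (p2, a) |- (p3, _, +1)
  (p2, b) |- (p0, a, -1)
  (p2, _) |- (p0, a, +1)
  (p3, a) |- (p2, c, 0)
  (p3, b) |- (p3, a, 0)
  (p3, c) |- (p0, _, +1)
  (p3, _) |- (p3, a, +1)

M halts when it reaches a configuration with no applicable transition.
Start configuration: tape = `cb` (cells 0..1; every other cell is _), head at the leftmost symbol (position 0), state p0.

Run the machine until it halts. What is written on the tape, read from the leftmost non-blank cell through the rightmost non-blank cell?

bac_b

p0 | ___[c]b   read c → write b, move 0, go to p1
p1 | ___[b]b   read b → write a, move -1, go to p2
p2 | __[_]ab   read _ → write a, move +1, go to p0
p0 | __a[a]b   read a → write _, move -1, go to p0
p0 | __[a]_b   read a → write _, move -1, go to p0
p0 | _[_]__b   read _ → write c, move 0, go to p1
p1 | _[c]__b   read c → write b, move +1, go to p1
p1 | _b[_]_b   read _ → write b, move 0, go to p1
p1 | _b[b]_b   read b → write a, move -1, go to p2
p2 | _[b]a_b   read b → write a, move -1, go to p0
p0 | [_]aa_b   read _ → write c, move 0, go to p1
p1 | [c]aa_b   read c → write b, move +1, go to p1
p1 | b[a]a_b   read a → write _, move 0, go to p3
p3 | b[_]a_b   read _ → write a, move +1, go to p3
p3 | ba[a]_b   read a → write c, move 0, go to p2
p2 | ba[c]_b
The non-blank tape span at halt is bac_b.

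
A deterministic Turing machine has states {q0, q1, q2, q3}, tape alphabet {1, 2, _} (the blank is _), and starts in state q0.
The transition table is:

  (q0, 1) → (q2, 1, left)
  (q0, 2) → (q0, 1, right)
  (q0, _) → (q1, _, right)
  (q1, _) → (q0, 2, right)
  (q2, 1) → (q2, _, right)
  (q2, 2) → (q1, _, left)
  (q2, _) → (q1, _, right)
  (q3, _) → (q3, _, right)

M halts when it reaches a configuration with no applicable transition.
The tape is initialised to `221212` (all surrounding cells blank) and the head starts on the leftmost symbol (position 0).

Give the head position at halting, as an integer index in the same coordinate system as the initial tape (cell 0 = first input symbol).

4

q0 | [2]21212   read 2 → write 1, move right, go to q0
q0 | 1[2]1212   read 2 → write 1, move right, go to q0
q0 | 11[1]212   read 1 → write 1, move left, go to q2
q2 | 1[1]1212   read 1 → write _, move right, go to q2
q2 | 1_[1]212   read 1 → write _, move right, go to q2
q2 | 1__[2]12   read 2 → write _, move left, go to q1
q1 | 1_[_]_12   read _ → write 2, move right, go to q0
q0 | 1_2[_]12   read _ → write _, move right, go to q1
q1 | 1_2_[1]2
At halt the head is at cell 4.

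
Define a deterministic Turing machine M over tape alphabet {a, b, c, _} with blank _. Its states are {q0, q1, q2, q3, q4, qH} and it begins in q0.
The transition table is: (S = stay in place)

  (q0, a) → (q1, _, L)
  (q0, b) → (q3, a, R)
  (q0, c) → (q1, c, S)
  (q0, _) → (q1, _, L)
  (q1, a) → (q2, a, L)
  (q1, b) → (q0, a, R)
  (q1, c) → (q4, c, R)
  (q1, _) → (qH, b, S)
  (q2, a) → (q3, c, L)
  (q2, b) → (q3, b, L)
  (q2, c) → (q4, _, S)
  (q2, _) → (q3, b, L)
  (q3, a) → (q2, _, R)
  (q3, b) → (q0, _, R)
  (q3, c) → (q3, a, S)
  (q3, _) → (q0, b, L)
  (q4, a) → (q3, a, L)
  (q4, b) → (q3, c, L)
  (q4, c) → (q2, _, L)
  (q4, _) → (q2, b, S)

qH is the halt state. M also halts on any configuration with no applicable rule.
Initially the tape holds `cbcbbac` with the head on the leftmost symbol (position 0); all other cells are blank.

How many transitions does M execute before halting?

11

state=q0 head=0 tape=__[c]bcbbac   (q0,c)→(q1,c,S)
state=q1 head=0 tape=__[c]bcbbac   (q1,c)→(q4,c,R)
state=q4 head=1 tape=__c[b]cbbac   (q4,b)→(q3,c,L)
state=q3 head=0 tape=__[c]ccbbac   (q3,c)→(q3,a,S)
state=q3 head=0 tape=__[a]ccbbac   (q3,a)→(q2,_,R)
state=q2 head=1 tape=___[c]cbbac   (q2,c)→(q4,_,S)
state=q4 head=1 tape=___[_]cbbac   (q4,_)→(q2,b,S)
state=q2 head=1 tape=___[b]cbbac   (q2,b)→(q3,b,L)
state=q3 head=0 tape=__[_]bcbbac   (q3,_)→(q0,b,L)
state=q0 head=-1 tape=_[_]bbcbbac   (q0,_)→(q1,_,L)
state=q1 head=-2 tape=[_]_bbcbbac   (q1,_)→(qH,b,S)
state=qH head=-2 tape=[b]_bbcbbac
M halts after 11 transitions.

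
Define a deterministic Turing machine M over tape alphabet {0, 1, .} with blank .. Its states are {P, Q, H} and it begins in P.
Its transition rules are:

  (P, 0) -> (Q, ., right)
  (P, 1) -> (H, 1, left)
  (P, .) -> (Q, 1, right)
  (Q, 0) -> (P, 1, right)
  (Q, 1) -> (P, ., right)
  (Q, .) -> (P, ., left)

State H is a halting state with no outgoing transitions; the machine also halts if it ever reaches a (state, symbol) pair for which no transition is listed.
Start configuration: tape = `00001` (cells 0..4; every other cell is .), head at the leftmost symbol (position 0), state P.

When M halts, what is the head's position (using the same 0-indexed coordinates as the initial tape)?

3

P | [0]0001   read 0 → write ., move right, go to Q
Q | .[0]001   read 0 → write 1, move right, go to P
P | .1[0]01   read 0 → write ., move right, go to Q
Q | .1.[0]1   read 0 → write 1, move right, go to P
P | .1.1[1]   read 1 → write 1, move left, go to H
H | .1.[1]1
At halt the head is at cell 3.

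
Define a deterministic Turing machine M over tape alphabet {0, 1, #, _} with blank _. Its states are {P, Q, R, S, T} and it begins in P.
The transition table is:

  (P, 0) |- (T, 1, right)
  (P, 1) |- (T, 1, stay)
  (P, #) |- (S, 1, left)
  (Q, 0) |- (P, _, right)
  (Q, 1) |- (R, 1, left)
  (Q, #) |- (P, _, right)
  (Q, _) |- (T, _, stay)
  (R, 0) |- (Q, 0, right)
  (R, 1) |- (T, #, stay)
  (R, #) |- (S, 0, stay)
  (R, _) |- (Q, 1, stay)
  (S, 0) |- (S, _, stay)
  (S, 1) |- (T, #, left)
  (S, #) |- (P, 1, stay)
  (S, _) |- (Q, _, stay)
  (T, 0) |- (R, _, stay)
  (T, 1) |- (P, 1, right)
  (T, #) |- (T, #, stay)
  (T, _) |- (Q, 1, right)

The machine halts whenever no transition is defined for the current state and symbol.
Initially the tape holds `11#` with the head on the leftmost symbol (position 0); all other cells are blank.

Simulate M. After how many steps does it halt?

15

state=P head=0 tape=_[1]1#_   (P,1)→(T,1,stay)
state=T head=0 tape=_[1]1#_   (T,1)→(P,1,right)
state=P head=1 tape=_1[1]#_   (P,1)→(T,1,stay)
state=T head=1 tape=_1[1]#_   (T,1)→(P,1,right)
state=P head=2 tape=_11[#]_   (P,#)→(S,1,left)
state=S head=1 tape=_1[1]1_   (S,1)→(T,#,left)
state=T head=0 tape=_[1]#1_   (T,1)→(P,1,right)
state=P head=1 tape=_1[#]1_   (P,#)→(S,1,left)
state=S head=0 tape=_[1]11_   (S,1)→(T,#,left)
state=T head=-1 tape=[_]#11_   (T,_)→(Q,1,right)
state=Q head=0 tape=1[#]11_   (Q,#)→(P,_,right)
state=P head=1 tape=1_[1]1_   (P,1)→(T,1,stay)
state=T head=1 tape=1_[1]1_   (T,1)→(P,1,right)
state=P head=2 tape=1_1[1]_   (P,1)→(T,1,stay)
state=T head=2 tape=1_1[1]_   (T,1)→(P,1,right)
state=P head=3 tape=1_11[_]
M halts after 15 transitions.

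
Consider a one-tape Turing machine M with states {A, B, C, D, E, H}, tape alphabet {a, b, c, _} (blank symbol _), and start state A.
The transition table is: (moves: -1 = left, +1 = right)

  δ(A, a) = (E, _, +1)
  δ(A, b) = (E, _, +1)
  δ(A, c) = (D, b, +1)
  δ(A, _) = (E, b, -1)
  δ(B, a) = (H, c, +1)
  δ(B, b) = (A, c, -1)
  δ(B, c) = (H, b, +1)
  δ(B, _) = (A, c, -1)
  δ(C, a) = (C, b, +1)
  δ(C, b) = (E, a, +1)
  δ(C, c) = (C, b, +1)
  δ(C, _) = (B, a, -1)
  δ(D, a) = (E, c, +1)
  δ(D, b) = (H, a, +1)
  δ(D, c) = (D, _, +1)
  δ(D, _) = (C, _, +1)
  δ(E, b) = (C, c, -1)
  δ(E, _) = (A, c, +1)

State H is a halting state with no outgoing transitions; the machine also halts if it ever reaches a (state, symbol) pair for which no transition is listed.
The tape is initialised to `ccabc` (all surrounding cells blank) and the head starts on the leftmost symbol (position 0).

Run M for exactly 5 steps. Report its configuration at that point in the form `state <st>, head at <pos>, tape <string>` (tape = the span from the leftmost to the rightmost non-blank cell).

state C, head at 3, tape b_bcc

A | [c]cabc   read c → write b, move +1, go to D
D | b[c]abc   read c → write _, move +1, go to D
D | b_[a]bc   read a → write c, move +1, go to E
E | b_c[b]c   read b → write c, move -1, go to C
C | b_[c]cc   read c → write b, move +1, go to C
C | b_b[c]c
After 5 steps: state C, head at 3, tape b_bcc.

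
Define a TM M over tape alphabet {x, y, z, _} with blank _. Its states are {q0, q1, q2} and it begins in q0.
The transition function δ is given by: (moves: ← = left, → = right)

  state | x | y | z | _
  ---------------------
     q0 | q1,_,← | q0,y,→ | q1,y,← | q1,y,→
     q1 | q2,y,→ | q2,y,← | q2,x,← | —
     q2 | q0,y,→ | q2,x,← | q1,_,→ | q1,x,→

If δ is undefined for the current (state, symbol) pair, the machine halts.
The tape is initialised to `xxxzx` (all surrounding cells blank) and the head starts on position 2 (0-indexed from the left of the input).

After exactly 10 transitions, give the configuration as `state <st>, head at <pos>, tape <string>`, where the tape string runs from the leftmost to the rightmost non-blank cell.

state q1, head at 0, tape y_y_x

q0 | xx[x]zx   read x → write _, move ←, go to q1
q1 | x[x]_zx   read x → write y, move →, go to q2
q2 | xy[_]zx   read _ → write x, move →, go to q1
q1 | xyx[z]x   read z → write x, move ←, go to q2
q2 | xy[x]xx   read x → write y, move →, go to q0
q0 | xyy[x]x   read x → write _, move ←, go to q1
q1 | xy[y]_x   read y → write y, move ←, go to q2
q2 | x[y]y_x   read y → write x, move ←, go to q2
q2 | [x]xy_x   read x → write y, move →, go to q0
q0 | y[x]y_x   read x → write _, move ←, go to q1
q1 | [y]_y_x
After 10 steps: state q1, head at 0, tape y_y_x.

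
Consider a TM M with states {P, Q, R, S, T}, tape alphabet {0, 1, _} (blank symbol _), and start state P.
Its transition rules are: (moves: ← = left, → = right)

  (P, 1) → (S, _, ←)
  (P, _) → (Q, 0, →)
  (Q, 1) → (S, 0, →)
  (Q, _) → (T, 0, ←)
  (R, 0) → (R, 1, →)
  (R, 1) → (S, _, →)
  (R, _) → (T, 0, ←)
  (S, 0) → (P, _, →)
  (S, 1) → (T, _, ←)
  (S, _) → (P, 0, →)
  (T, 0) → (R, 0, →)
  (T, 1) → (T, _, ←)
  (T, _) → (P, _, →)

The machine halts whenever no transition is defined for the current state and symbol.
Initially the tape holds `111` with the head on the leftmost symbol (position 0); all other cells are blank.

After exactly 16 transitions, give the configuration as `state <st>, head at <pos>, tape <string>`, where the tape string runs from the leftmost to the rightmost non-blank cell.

state R, head at 4, tape 00011

state=P head=0 tape=_[1]11__   (P,1)→(S,_,←)
state=S head=-1 tape=[_]_11__   (S,_)→(P,0,→)
state=P head=0 tape=0[_]11__   (P,_)→(Q,0,→)
state=Q head=1 tape=00[1]1__   (Q,1)→(S,0,→)
state=S head=2 tape=000[1]__   (S,1)→(T,_,←)
state=T head=1 tape=00[0]___   (T,0)→(R,0,→)
state=R head=2 tape=000[_]__   (R,_)→(T,0,←)
state=T head=1 tape=00[0]0__   (T,0)→(R,0,→)
state=R head=2 tape=000[0]__   (R,0)→(R,1,→)
state=R head=3 tape=0001[_]_   (R,_)→(T,0,←)
state=T head=2 tape=000[1]0_   (T,1)→(T,_,←)
state=T head=1 tape=00[0]_0_   (T,0)→(R,0,→)
state=R head=2 tape=000[_]0_   (R,_)→(T,0,←)
state=T head=1 tape=00[0]00_   (T,0)→(R,0,→)
state=R head=2 tape=000[0]0_   (R,0)→(R,1,→)
state=R head=3 tape=0001[0]_   (R,0)→(R,1,→)
state=R head=4 tape=00011[_]
After 16 steps: state R, head at 4, tape 00011.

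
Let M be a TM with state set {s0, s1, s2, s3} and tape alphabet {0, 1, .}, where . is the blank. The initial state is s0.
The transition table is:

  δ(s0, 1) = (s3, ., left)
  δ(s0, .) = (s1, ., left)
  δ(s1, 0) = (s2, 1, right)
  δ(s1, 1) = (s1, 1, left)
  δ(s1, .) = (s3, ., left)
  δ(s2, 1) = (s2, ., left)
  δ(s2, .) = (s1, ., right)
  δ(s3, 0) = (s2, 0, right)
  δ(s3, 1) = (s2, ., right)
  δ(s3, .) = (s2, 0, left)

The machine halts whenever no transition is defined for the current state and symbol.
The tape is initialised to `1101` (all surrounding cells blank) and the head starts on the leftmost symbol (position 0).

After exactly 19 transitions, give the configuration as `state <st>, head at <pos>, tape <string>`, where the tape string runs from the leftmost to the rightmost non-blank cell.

state s1, head at 1, tape 101

s0 | ..[1]101   read 1 → write ., move left, go to s3
s3 | .[.].101   read . → write 0, move left, go to s2
s2 | [.]0.101   read . → write ., move right, go to s1
s1 | .[0].101   read 0 → write 1, move right, go to s2
s2 | .1[.]101   read . → write ., move right, go to s1
s1 | .1.[1]01   read 1 → write 1, move left, go to s1
s1 | .1[.]101   read . → write ., move left, go to s3
s3 | .[1].101   read 1 → write ., move right, go to s2
s2 | ..[.]101   read . → write ., move right, go to s1
s1 | ...[1]01   read 1 → write 1, move left, go to s1
s1 | ..[.]101   read . → write ., move left, go to s3
s3 | .[.].101   read . → write 0, move left, go to s2
s2 | [.]0.101   read . → write ., move right, go to s1
s1 | .[0].101   read 0 → write 1, move right, go to s2
s2 | .1[.]101   read . → write ., move right, go to s1
s1 | .1.[1]01   read 1 → write 1, move left, go to s1
s1 | .1[.]101   read . → write ., move left, go to s3
s3 | .[1].101   read 1 → write ., move right, go to s2
s2 | ..[.]101   read . → write ., move right, go to s1
s1 | ...[1]01
After 19 steps: state s1, head at 1, tape 101.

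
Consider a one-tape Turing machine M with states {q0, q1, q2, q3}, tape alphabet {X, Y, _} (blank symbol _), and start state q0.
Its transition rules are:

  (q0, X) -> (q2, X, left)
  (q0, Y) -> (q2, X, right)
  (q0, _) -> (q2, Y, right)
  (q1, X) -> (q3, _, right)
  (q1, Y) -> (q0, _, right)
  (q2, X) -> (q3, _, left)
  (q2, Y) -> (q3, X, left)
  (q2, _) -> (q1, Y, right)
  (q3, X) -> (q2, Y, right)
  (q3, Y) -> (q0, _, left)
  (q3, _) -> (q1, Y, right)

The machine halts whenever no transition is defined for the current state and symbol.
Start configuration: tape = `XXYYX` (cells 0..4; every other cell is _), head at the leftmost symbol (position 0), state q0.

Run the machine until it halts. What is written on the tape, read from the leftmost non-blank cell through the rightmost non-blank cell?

YYYYY_Y

q0 | _[X]XYYX__   read X → write X, move left, go to q2
q2 | [_]XXYYX__   read _ → write Y, move right, go to q1
q1 | Y[X]XYYX__   read X → write _, move right, go to q3
q3 | Y_[X]YYX__   read X → write Y, move right, go to q2
q2 | Y_Y[Y]YX__   read Y → write X, move left, go to q3
q3 | Y_[Y]XYX__   read Y → write _, move left, go to q0
q0 | Y[_]_XYX__   read _ → write Y, move right, go to q2
q2 | YY[_]XYX__   read _ → write Y, move right, go to q1
q1 | YYY[X]YX__   read X → write _, move right, go to q3
q3 | YYY_[Y]X__   read Y → write _, move left, go to q0
q0 | YYY[_]_X__   read _ → write Y, move right, go to q2
q2 | YYYY[_]X__   read _ → write Y, move right, go to q1
q1 | YYYYY[X]__   read X → write _, move right, go to q3
q3 | YYYYY_[_]_   read _ → write Y, move right, go to q1
q1 | YYYYY_Y[_]
The non-blank tape span at halt is YYYYY_Y.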